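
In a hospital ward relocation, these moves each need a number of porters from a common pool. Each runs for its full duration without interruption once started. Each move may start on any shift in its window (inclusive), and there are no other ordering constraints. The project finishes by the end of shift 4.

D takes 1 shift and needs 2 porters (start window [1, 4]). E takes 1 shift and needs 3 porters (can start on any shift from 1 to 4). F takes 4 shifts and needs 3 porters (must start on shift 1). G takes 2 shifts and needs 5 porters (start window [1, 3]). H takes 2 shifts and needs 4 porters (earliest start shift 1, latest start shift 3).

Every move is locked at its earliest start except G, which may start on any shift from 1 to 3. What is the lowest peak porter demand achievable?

12

G@1: s1:17  s2:12  s3:3  s4:3 → peak 17
G@2: s1:12  s2:12  s3:8  s4:3 → peak 12
G@3: s1:12  s2:7  s3:8  s4:8 → peak 12
Best is G@2, peak 12.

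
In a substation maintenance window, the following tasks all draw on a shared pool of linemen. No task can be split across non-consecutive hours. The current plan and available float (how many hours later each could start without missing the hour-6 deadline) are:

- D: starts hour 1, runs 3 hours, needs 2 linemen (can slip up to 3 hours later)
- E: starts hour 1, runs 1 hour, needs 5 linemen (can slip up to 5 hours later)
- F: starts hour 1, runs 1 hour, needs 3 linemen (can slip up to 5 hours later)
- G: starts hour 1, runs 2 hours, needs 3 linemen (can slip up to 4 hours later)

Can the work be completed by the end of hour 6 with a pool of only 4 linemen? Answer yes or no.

no

The minimum achievable peak is 5; 4 < 5, so no feasible schedule stays within the cap.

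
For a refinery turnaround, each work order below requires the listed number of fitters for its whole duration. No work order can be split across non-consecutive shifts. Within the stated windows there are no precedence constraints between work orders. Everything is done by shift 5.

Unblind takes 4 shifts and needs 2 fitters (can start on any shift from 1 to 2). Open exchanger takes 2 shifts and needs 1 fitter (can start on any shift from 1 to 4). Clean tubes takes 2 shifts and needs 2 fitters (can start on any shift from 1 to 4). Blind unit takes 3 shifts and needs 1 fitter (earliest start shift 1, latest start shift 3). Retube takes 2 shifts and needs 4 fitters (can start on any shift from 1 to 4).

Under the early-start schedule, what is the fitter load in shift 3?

3

At early start, shift 3 has: Unblind, Blind unit.
Demand: 2 + 1 = 3.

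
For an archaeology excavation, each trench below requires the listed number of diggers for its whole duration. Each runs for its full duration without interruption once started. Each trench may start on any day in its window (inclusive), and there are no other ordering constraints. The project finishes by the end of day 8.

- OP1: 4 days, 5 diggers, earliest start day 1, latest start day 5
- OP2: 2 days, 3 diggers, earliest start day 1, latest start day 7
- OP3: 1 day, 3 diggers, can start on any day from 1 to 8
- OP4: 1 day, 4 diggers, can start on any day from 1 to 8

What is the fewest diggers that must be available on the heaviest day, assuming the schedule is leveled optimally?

Early-start (OP1@1, OP2@1, OP3@1, OP4@1) gives peak 15: d1:15  d2:8  d3:5  d4:5  d5:0  d6:0  d7:0  d8:0.
Shift OP2→5, OP3→7, OP4→8.
Schedule OP1@1, OP2@5, OP3@7, OP4@8: d1:5  d2:5  d3:5  d4:5  d5:3  d6:3  d7:3  d8:4 — peak 5.
Total digger-days = 33 over 8 days ⇒ peak ≥ ⌈33/8⌉ = 5, so 5 is optimal.

5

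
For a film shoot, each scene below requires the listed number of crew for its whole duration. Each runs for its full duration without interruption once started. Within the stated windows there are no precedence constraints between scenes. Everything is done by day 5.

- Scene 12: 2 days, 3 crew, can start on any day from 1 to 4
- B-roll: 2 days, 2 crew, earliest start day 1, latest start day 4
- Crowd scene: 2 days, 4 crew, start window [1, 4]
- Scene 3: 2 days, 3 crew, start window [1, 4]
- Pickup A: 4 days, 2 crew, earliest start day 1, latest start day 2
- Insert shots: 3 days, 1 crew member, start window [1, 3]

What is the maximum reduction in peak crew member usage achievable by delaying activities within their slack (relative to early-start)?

6

Early-start peak: d1:15  d2:15  d3:3  d4:2  d5:0 ⇒ 15.
Leveled (Scene 12@1, B-roll@1, Crowd scene@3, Scene 3@4, Pickup A@1, Insert shots@1): d1:8  d2:8  d3:7  d4:9  d5:3 ⇒ 9.
Reduction 15 − 9 = 6.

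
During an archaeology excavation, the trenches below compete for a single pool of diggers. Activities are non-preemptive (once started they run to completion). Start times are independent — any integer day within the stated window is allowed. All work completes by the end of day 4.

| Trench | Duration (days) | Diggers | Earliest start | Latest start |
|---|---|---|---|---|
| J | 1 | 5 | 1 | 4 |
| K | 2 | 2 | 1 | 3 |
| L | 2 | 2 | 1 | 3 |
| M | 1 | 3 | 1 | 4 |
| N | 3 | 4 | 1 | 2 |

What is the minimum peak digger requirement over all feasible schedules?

Early-start (J@1, K@1, L@1, M@1, N@1) gives peak 16: d1:16  d2:8  d3:4  d4:0.
Shift L→2, M→4, N→2.
Schedule J@1, K@1, L@2, M@4, N@2: d1:7  d2:8  d3:6  d4:7 — peak 8.

8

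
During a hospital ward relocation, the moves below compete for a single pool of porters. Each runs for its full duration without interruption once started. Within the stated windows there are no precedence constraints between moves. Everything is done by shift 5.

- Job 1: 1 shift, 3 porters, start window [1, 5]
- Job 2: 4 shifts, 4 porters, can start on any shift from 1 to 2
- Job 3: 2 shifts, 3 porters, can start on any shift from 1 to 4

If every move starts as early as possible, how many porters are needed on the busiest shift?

10

Early-start schedule: Job 1@1, Job 2@1, Job 3@1.
Load per shift: shift 1: 10, shift 2: 7, shift 3: 4, shift 4: 4, shift 5: 0.
Peak is 10.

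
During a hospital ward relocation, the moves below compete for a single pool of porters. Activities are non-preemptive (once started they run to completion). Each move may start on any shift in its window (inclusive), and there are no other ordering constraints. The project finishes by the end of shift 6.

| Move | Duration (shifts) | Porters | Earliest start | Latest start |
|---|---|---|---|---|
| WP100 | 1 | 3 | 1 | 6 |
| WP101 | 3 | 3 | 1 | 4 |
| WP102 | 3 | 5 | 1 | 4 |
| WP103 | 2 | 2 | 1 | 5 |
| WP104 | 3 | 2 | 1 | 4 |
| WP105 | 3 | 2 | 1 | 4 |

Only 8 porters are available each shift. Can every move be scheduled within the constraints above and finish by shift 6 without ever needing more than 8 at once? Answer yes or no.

Schedule WP100@1, WP101@1, WP102@4, WP103@2, WP104@1, WP105@4: s1:8  s2:7  s3:7  s4:7  s5:7  s6:7 — peak 8 ≤ 8.

yes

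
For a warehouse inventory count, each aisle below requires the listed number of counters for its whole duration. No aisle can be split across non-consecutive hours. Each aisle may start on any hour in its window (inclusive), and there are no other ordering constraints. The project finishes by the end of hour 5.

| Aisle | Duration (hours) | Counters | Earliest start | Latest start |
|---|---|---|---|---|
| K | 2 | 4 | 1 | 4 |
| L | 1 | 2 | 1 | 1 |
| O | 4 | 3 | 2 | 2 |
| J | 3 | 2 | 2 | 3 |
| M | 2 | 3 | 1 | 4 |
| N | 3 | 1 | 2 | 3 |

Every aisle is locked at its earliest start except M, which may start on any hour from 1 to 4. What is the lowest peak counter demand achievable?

M@1: h1:9  h2:13  h3:6  h4:6  h5:3 → peak 13
M@2: h1:6  h2:13  h3:9  h4:6  h5:3 → peak 13
M@3: h1:6  h2:10  h3:9  h4:9  h5:3 → peak 10
M@4: h1:6  h2:10  h3:6  h4:9  h5:6 → peak 10
Best is M@3, peak 10.

10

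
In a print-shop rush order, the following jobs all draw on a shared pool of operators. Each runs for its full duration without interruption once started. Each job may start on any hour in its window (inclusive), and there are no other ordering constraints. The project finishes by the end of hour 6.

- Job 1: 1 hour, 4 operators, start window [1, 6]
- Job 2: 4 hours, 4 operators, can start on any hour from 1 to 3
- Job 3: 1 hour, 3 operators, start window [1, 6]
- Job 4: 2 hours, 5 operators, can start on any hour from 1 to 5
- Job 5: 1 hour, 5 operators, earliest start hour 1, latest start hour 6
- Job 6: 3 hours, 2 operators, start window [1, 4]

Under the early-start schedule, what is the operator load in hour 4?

4

At early start, hour 4 has: Job 2.
Demand: 4 = 4.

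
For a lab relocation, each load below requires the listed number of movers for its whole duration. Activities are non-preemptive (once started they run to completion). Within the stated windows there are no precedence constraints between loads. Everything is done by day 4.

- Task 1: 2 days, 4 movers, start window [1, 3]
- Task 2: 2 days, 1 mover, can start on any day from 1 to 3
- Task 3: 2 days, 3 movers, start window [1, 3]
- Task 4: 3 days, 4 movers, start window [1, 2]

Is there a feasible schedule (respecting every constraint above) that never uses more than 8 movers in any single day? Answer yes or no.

yes

Schedule Task 1@1, Task 2@3, Task 3@3, Task 4@1: d1:8  d2:8  d3:8  d4:4 — peak 8 ≤ 8.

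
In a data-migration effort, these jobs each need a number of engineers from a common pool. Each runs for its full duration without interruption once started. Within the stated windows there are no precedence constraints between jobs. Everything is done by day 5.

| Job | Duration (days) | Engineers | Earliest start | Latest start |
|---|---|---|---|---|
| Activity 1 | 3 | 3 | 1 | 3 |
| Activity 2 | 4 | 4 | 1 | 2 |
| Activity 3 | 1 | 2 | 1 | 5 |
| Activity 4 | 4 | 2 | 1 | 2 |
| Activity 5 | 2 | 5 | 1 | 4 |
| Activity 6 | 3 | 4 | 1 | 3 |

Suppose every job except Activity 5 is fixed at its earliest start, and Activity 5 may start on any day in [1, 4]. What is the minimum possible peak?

Activity 5@1: d1:20  d2:18  d3:13  d4:6  d5:0 → peak 20
Activity 5@2: d1:15  d2:18  d3:18  d4:6  d5:0 → peak 18
Activity 5@3: d1:15  d2:13  d3:18  d4:11  d5:0 → peak 18
Activity 5@4: d1:15  d2:13  d3:13  d4:11  d5:5 → peak 15
Best is Activity 5@4, peak 15.

15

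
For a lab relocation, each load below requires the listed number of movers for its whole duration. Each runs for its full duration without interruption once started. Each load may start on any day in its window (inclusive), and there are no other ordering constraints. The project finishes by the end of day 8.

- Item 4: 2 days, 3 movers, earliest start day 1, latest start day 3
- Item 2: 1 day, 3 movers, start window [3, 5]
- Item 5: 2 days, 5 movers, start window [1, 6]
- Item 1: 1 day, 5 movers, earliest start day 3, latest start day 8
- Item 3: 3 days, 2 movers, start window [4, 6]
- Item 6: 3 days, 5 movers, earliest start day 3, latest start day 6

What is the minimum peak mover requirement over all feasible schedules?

7

Early-start (Item 4@1, Item 2@3, Item 5@1, Item 1@3, Item 3@4, Item 6@3) gives peak 13: d1:8  d2:8  d3:13  d4:7  d5:7  d6:2  d7:0  d8:0.
Shift Item 4→3, Item 1→5, Item 6→6.
Schedule Item 4@3, Item 2@3, Item 5@1, Item 1@5, Item 3@4, Item 6@6: d1:5  d2:5  d3:6  d4:5  d5:7  d6:7  d7:5  d8:5 — peak 7.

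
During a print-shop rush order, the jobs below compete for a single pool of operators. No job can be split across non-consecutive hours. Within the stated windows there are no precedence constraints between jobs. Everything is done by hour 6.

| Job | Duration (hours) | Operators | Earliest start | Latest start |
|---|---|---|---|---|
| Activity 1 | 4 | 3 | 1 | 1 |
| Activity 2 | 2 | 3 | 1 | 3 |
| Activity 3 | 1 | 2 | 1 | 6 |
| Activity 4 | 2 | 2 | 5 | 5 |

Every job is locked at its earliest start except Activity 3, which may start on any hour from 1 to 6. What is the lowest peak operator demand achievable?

6

Activity 3@1: h1:8  h2:6  h3:3  h4:3  h5:2  h6:2 → peak 8
Activity 3@2: h1:6  h2:8  h3:3  h4:3  h5:2  h6:2 → peak 8
Activity 3@3: h1:6  h2:6  h3:5  h4:3  h5:2  h6:2 → peak 6
Activity 3@4: h1:6  h2:6  h3:3  h4:5  h5:2  h6:2 → peak 6
Activity 3@5: h1:6  h2:6  h3:3  h4:3  h5:4  h6:2 → peak 6
Activity 3@6: h1:6  h2:6  h3:3  h4:3  h5:2  h6:4 → peak 6
Best is Activity 3@3, peak 6.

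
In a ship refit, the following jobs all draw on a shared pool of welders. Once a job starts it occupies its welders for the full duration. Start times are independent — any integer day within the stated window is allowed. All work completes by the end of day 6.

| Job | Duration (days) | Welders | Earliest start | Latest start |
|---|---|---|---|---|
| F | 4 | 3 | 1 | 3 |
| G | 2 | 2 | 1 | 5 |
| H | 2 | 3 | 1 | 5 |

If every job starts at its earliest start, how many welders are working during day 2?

8

At early start, day 2 has: F, G, H.
Demand: 3 + 2 + 3 = 8.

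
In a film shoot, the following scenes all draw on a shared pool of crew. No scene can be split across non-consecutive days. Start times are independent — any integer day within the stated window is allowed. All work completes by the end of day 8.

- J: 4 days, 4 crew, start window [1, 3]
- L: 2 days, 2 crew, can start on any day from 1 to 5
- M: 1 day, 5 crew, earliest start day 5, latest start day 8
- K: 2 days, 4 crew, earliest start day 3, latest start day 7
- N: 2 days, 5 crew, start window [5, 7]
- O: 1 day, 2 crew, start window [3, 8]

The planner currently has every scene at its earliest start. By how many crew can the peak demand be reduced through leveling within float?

Early-start peak: d1:6  d2:6  d3:10  d4:8  d5:10  d6:5  d7:0  d8:0 ⇒ 10.
Leveled (J@1, L@1, M@5, K@3, N@6, O@5): d1:6  d2:6  d3:8  d4:8  d5:7  d6:5  d7:5  d8:0 ⇒ 8.
Reduction 10 − 8 = 2.

2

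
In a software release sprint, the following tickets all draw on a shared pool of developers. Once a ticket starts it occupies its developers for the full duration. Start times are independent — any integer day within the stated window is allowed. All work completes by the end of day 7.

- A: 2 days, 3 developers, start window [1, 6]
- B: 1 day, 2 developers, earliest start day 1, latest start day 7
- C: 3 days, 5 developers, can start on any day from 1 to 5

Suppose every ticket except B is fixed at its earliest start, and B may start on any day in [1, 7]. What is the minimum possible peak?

8

B@1: d1:10  d2:8  d3:5  d4:0  d5:0  d6:0  d7:0 → peak 10
B@2: d1:8  d2:10  d3:5  d4:0  d5:0  d6:0  d7:0 → peak 10
B@3: d1:8  d2:8  d3:7  d4:0  d5:0  d6:0  d7:0 → peak 8
B@4: d1:8  d2:8  d3:5  d4:2  d5:0  d6:0  d7:0 → peak 8
B@5: d1:8  d2:8  d3:5  d4:0  d5:2  d6:0  d7:0 → peak 8
B@6: d1:8  d2:8  d3:5  d4:0  d5:0  d6:2  d7:0 → peak 8
B@7: d1:8  d2:8  d3:5  d4:0  d5:0  d6:0  d7:2 → peak 8
Best is B@3, peak 8.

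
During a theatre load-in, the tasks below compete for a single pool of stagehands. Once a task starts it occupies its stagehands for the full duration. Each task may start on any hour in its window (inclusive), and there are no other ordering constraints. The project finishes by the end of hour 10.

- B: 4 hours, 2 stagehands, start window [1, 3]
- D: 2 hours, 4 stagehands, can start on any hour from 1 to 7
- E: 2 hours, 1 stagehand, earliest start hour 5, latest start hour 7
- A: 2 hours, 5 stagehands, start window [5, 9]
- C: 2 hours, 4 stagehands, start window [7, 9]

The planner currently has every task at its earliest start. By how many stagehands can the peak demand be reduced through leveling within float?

Early-start peak: h1:6  h2:6  h3:2  h4:2  h5:6  h6:6  h7:4  h8:4  h9:0  h10:0 ⇒ 6.
Leveled (B@1, D@5, E@5, A@7, C@9): h1:2  h2:2  h3:2  h4:2  h5:5  h6:5  h7:5  h8:5  h9:4  h10:4 ⇒ 5.
Reduction 6 − 5 = 1.

1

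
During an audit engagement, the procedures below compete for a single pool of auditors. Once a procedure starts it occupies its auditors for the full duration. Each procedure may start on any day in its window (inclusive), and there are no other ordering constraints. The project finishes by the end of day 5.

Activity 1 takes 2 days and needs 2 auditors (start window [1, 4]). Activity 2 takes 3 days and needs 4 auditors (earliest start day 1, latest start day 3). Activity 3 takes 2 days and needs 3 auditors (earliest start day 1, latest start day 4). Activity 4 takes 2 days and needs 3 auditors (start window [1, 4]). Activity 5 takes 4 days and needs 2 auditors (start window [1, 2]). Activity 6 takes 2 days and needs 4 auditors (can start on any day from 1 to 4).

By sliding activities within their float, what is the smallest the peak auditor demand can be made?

Early-start (Activity 1@1, Activity 2@1, Activity 3@1, Activity 4@1, Activity 5@1, Activity 6@1) gives peak 18: d1:18  d2:18  d3:6  d4:2  d5:0.
Shift Activity 2→3, Activity 6→3.
Schedule Activity 1@1, Activity 2@3, Activity 3@1, Activity 4@1, Activity 5@1, Activity 6@3: d1:10  d2:10  d3:10  d4:10  d5:4 — peak 10.

10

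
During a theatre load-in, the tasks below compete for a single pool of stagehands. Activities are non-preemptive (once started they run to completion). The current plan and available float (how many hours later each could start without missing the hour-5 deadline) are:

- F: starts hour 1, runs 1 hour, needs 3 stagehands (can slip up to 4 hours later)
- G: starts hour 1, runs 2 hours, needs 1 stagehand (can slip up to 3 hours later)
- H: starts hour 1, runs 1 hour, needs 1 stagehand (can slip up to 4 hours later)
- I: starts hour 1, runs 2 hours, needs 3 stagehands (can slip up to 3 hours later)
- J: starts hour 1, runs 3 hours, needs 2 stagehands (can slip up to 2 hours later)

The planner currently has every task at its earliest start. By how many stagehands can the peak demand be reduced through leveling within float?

Early-start peak: h1:10  h2:6  h3:2  h4:0  h5:0 ⇒ 10.
Leveled (F@1, G@1, H@1, I@2, J@3): h1:5  h2:4  h3:5  h4:2  h5:2 ⇒ 5.
Reduction 10 − 5 = 5.

5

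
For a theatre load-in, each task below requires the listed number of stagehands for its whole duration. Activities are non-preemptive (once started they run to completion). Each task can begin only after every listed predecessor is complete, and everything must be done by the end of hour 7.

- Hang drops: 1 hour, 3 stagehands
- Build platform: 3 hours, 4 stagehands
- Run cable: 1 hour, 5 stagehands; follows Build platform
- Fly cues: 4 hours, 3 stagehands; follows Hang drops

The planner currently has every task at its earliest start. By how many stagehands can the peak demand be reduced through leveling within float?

1

Early-start peak: h1:7  h2:7  h3:7  h4:8  h5:3  h6:0  h7:0 ⇒ 8.
Leveled (Hang drops@1, Build platform@1, Run cable@6, Fly cues@2): h1:7  h2:7  h3:7  h4:3  h5:3  h6:5  h7:0 ⇒ 7.
Reduction 8 − 7 = 1.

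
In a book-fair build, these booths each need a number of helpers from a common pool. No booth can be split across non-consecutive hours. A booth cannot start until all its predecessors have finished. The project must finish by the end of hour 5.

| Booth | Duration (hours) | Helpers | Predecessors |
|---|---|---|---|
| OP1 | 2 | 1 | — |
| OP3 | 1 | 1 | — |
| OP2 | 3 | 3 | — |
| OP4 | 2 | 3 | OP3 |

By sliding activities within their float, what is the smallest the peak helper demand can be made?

Early-start (OP1@1, OP3@1, OP2@1, OP4@2) gives peak 7: h1:5  h2:7  h3:6  h4:0  h5:0.
Shift OP3→3, OP4→4.
Schedule OP1@1, OP3@3, OP2@1, OP4@4: h1:4  h2:4  h3:4  h4:3  h5:3 — peak 4.
Total helper-hours = 18 over 5 hours ⇒ peak ≥ ⌈18/5⌉ = 4, so 4 is optimal.

4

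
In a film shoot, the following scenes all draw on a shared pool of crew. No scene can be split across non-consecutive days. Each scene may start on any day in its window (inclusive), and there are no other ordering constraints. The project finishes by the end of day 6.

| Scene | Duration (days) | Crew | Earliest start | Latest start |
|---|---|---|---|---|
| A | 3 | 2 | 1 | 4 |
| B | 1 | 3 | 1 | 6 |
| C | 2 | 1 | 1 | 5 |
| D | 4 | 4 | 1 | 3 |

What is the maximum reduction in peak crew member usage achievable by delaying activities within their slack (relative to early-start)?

4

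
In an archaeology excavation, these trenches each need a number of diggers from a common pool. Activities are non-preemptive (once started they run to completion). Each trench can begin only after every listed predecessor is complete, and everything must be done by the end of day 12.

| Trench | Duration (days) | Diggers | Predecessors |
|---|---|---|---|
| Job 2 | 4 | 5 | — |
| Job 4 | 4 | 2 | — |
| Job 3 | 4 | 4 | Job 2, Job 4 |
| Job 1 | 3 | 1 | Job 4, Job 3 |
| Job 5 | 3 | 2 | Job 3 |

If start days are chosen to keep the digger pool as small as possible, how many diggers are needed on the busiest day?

Schedule Job 2@1, Job 4@1, Job 3@5, Job 1@9, Job 5@9: d1:7  d2:7  d3:7  d4:7  d5:4  d6:4  d7:4  d8:4  d9:3  d10:3  d11:3  d12:0 — peak 7.
No arrangement of the 8 feasible schedules does better.

7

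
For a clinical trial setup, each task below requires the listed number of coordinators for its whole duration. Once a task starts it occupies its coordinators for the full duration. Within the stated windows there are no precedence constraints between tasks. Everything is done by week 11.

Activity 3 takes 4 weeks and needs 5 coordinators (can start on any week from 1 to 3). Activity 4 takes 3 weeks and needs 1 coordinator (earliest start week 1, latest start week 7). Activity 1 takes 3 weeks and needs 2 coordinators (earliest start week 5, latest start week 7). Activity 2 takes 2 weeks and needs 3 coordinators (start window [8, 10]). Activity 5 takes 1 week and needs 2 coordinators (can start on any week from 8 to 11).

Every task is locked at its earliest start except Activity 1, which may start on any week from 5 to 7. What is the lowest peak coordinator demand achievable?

6

Activity 1@5: w1:6  w2:6  w3:6  w4:5  w5:2  w6:2  w7:2  w8:5  w9:3  w10:0  w11:0 → peak 6
Activity 1@6: w1:6  w2:6  w3:6  w4:5  w5:0  w6:2  w7:2  w8:7  w9:3  w10:0  w11:0 → peak 7
Activity 1@7: w1:6  w2:6  w3:6  w4:5  w5:0  w6:0  w7:2  w8:7  w9:5  w10:0  w11:0 → peak 7
Best is Activity 1@5, peak 6.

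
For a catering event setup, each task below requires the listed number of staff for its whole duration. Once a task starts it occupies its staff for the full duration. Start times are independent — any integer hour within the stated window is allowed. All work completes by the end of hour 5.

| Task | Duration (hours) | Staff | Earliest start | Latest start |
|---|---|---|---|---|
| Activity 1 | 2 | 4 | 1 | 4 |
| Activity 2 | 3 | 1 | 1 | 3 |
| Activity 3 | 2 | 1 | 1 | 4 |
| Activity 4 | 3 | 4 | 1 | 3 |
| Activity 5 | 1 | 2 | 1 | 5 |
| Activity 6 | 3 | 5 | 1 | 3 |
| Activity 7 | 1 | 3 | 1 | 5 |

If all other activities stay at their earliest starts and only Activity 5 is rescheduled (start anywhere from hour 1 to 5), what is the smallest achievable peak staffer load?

18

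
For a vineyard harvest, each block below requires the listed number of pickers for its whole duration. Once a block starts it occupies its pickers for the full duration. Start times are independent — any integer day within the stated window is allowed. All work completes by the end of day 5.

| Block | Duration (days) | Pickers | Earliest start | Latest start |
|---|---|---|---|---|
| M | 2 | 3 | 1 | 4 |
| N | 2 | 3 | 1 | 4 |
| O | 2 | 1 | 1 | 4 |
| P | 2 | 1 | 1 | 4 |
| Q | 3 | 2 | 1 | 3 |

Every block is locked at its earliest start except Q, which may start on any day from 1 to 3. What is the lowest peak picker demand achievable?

8

Q@1: d1:10  d2:10  d3:2  d4:0  d5:0 → peak 10
Q@2: d1:8  d2:10  d3:2  d4:2  d5:0 → peak 10
Q@3: d1:8  d2:8  d3:2  d4:2  d5:2 → peak 8
Best is Q@3, peak 8.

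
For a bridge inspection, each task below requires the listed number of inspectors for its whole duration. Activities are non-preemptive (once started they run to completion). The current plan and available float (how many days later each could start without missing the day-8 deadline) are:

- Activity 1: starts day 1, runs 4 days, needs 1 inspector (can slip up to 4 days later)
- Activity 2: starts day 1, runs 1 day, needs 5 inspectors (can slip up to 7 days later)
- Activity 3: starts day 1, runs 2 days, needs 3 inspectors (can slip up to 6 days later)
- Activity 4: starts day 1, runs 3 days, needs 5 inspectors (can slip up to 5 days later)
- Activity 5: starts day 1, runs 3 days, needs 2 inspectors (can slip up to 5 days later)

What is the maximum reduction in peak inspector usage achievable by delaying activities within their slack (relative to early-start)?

10

Early-start peak: d1:16  d2:11  d3:8  d4:1  d5:0  d6:0  d7:0  d8:0 ⇒ 16.
Leveled (Activity 1@1, Activity 2@1, Activity 3@2, Activity 4@5, Activity 5@2): d1:6  d2:6  d3:6  d4:3  d5:5  d6:5  d7:5  d8:0 ⇒ 6.
Reduction 16 − 6 = 10.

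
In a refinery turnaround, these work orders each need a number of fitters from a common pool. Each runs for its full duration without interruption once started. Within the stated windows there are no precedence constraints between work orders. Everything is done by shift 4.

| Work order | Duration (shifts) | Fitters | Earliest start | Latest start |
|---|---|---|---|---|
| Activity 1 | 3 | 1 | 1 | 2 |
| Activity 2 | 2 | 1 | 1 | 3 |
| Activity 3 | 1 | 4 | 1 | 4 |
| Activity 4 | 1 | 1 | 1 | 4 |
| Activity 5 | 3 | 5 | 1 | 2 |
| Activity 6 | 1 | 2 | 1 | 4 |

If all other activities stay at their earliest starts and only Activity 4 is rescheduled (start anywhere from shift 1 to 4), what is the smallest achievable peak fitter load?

Activity 4@1: s1:14  s2:7  s3:6  s4:0 → peak 14
Activity 4@2: s1:13  s2:8  s3:6  s4:0 → peak 13
Activity 4@3: s1:13  s2:7  s3:7  s4:0 → peak 13
Activity 4@4: s1:13  s2:7  s3:6  s4:1 → peak 13
Best is Activity 4@2, peak 13.

13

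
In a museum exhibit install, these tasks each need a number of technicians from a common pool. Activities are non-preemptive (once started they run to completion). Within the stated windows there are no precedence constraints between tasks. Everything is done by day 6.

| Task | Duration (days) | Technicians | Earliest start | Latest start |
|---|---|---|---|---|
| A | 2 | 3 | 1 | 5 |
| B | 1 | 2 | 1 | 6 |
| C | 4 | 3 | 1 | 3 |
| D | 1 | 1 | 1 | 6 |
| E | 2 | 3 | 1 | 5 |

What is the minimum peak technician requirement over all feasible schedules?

Early-start (A@1, B@1, C@1, D@1, E@1) gives peak 12: d1:12  d2:9  d3:3  d4:3  d5:0  d6:0.
Shift C→2, E→3.
Schedule A@1, B@1, C@2, D@1, E@3: d1:6  d2:6  d3:6  d4:6  d5:3  d6:0 — peak 6.

6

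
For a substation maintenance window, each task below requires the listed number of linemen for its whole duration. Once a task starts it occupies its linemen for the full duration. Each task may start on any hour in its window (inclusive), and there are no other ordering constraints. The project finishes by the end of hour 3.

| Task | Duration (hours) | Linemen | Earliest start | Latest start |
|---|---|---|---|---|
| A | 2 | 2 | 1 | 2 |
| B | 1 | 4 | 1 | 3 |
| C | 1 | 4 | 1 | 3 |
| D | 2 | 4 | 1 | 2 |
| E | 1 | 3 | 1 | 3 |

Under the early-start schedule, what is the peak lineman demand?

Early-start schedule: A@1, B@1, C@1, D@1, E@1.
Load per hour: hour 1: 17, hour 2: 6, hour 3: 0.
Peak is 17.

17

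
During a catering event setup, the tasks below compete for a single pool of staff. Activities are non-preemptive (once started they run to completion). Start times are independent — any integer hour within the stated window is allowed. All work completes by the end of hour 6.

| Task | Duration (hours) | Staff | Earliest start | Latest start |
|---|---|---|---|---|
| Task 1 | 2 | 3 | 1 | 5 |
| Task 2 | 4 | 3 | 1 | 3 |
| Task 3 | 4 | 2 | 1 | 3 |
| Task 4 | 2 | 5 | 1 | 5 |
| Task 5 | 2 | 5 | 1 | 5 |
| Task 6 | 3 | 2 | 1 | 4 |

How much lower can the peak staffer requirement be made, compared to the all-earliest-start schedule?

Early-start peak: h1:20  h2:20  h3:7  h4:5  h5:0  h6:0 ⇒ 20.
Leveled (Task 1@1, Task 2@1, Task 3@1, Task 4@4, Task 5@5, Task 6@1): h1:10  h2:10  h3:7  h4:10  h5:10  h6:5 ⇒ 10.
Reduction 20 − 10 = 10.

10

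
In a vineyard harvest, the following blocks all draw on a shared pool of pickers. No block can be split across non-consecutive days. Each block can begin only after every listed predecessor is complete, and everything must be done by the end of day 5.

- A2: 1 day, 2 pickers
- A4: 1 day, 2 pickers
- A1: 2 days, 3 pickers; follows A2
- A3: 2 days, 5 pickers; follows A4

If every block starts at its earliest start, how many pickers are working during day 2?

8

At early start, day 2 has: A1, A3.
Demand: 3 + 5 = 8.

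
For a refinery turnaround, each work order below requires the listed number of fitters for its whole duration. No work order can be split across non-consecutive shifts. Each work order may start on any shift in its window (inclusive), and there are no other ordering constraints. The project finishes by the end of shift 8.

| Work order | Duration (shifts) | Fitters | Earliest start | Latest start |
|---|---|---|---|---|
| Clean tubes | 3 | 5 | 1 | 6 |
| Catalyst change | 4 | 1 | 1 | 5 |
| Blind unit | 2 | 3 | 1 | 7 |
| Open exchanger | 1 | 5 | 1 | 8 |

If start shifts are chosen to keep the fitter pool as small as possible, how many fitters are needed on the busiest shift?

Early-start (Clean tubes@1, Catalyst change@1, Blind unit@1, Open exchanger@1) gives peak 14: s1:14  s2:9  s3:6  s4:1  s5:0  s6:0  s7:0  s8:0.
Shift Catalyst change→4, Blind unit→4, Open exchanger→8.
Schedule Clean tubes@1, Catalyst change@4, Blind unit@4, Open exchanger@8: s1:5  s2:5  s3:5  s4:4  s5:4  s6:1  s7:1  s8:5 — peak 5.

5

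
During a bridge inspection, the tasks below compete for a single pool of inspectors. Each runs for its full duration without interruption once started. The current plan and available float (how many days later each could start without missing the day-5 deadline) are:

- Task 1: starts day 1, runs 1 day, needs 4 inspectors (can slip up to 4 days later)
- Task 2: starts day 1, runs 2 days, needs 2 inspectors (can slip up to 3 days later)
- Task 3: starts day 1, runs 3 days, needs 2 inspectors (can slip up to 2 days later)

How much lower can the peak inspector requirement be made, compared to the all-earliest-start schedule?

Early-start peak: d1:8  d2:4  d3:2  d4:0  d5:0 ⇒ 8.
Leveled (Task 1@1, Task 2@2, Task 3@2): d1:4  d2:4  d3:4  d4:2  d5:0 ⇒ 4.
Reduction 8 − 4 = 4.

4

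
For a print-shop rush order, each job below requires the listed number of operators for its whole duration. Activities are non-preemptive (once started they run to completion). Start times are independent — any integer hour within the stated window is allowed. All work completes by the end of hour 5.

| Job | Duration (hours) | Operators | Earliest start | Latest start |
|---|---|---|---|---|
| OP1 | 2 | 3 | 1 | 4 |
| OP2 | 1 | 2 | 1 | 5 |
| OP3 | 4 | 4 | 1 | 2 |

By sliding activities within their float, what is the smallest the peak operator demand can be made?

Early-start (OP1@1, OP2@1, OP3@1) gives peak 9: h1:9  h2:7  h3:4  h4:4  h5:0.
Shift OP3→2.
Schedule OP1@1, OP2@1, OP3@2: h1:5  h2:7  h3:4  h4:4  h5:4 — peak 7.

7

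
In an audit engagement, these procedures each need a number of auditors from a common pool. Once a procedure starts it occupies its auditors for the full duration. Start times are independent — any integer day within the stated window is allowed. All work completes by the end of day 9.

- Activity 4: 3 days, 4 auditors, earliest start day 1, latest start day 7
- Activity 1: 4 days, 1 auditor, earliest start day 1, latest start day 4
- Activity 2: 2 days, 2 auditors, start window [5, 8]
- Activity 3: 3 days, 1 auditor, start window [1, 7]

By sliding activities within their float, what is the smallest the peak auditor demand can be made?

Early-start (Activity 4@1, Activity 1@1, Activity 2@5, Activity 3@1) gives peak 6: d1:6  d2:6  d3:6  d4:1  d5:2  d6:2  d7:0  d8:0  d9:0.
Shift Activity 1→4, Activity 3→4.
Schedule Activity 4@1, Activity 1@4, Activity 2@5, Activity 3@4: d1:4  d2:4  d3:4  d4:2  d5:4  d6:4  d7:1  d8:0  d9:0 — peak 4.

4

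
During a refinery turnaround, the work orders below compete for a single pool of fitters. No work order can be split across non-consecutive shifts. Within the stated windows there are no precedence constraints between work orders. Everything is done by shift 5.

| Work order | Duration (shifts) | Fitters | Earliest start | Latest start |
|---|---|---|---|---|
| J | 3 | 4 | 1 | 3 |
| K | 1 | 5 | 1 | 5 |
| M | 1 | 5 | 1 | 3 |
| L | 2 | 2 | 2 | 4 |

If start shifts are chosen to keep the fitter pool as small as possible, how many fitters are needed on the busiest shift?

6

Early-start (J@1, K@1, M@1, L@2) gives peak 14: s1:14  s2:6  s3:6  s4:0  s5:0.
Shift J→2, K→5.
Schedule J@2, K@5, M@1, L@2: s1:5  s2:6  s3:6  s4:4  s5:5 — peak 6.
Total fitter-shifts = 26 over 5 shifts ⇒ peak ≥ ⌈26/5⌉ = 6, so 6 is optimal.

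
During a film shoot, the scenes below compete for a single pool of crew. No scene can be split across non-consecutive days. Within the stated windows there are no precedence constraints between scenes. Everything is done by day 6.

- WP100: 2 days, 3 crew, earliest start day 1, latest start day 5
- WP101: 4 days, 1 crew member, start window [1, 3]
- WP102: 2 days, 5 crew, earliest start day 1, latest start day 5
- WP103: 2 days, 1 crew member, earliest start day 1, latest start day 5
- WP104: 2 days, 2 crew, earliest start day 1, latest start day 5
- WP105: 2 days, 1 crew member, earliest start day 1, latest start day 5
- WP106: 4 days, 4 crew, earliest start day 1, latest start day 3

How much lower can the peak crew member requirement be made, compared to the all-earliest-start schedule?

9

Early-start peak: d1:17  d2:17  d3:5  d4:5  d5:0  d6:0 ⇒ 17.
Leveled (WP100@1, WP101@1, WP102@5, WP103@3, WP104@3, WP105@5, WP106@1): d1:8  d2:8  d3:8  d4:8  d5:6  d6:6 ⇒ 8.
Reduction 17 − 8 = 9.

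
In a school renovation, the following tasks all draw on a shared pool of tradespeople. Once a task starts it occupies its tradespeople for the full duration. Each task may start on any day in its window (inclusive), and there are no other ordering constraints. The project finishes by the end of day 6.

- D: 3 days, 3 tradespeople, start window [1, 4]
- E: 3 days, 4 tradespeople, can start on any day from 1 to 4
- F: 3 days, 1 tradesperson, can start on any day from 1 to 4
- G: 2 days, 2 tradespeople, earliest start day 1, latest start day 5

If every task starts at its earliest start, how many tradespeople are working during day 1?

10

At early start, day 1 has: D, E, F, G.
Demand: 3 + 4 + 1 + 2 = 10.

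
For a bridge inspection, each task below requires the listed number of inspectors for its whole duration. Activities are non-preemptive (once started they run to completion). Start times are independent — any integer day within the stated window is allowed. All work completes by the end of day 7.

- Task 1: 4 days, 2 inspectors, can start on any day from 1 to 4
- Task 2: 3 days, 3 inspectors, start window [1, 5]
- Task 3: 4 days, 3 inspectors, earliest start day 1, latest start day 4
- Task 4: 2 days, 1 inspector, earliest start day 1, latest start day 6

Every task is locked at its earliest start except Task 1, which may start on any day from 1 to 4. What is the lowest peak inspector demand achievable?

7

Task 1@1: d1:9  d2:9  d3:8  d4:5  d5:0  d6:0  d7:0 → peak 9
Task 1@2: d1:7  d2:9  d3:8  d4:5  d5:2  d6:0  d7:0 → peak 9
Task 1@3: d1:7  d2:7  d3:8  d4:5  d5:2  d6:2  d7:0 → peak 8
Task 1@4: d1:7  d2:7  d3:6  d4:5  d5:2  d6:2  d7:2 → peak 7
Best is Task 1@4, peak 7.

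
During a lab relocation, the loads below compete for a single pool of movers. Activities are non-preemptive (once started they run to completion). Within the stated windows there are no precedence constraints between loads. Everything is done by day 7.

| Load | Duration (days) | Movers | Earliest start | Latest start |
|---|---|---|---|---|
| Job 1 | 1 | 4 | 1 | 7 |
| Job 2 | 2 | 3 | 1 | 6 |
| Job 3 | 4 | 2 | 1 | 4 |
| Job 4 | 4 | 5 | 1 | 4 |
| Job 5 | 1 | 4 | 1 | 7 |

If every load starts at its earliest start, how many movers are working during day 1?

At early start, day 1 has: Job 1, Job 2, Job 3, Job 4, Job 5.
Demand: 4 + 3 + 2 + 5 + 4 = 18.

18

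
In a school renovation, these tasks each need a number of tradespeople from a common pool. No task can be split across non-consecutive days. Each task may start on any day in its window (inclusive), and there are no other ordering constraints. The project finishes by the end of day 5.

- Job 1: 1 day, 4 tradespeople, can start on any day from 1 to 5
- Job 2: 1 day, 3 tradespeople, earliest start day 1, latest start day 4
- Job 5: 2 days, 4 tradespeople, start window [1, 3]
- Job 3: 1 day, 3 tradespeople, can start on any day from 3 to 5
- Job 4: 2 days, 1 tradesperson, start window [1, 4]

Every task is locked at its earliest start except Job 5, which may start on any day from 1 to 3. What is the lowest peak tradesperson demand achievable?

8

Job 5@1: d1:12  d2:5  d3:3  d4:0  d5:0 → peak 12
Job 5@2: d1:8  d2:5  d3:7  d4:0  d5:0 → peak 8
Job 5@3: d1:8  d2:1  d3:7  d4:4  d5:0 → peak 8
Best is Job 5@2, peak 8.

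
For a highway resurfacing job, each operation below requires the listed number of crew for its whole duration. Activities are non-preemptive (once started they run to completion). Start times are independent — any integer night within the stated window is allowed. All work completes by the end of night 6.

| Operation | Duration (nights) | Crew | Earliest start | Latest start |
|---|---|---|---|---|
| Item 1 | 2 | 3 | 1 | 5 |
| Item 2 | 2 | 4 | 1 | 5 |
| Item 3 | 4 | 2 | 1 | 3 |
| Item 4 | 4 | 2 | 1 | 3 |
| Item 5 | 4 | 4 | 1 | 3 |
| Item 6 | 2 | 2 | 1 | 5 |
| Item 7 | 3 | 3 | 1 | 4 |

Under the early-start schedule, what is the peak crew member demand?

Early-start schedule: Item 1@1, Item 2@1, Item 3@1, Item 4@1, Item 5@1, Item 6@1, Item 7@1.
Load per night: night 1: 20, night 2: 20, night 3: 11, night 4: 8, night 5: 0, night 6: 0.
Peak is 20.

20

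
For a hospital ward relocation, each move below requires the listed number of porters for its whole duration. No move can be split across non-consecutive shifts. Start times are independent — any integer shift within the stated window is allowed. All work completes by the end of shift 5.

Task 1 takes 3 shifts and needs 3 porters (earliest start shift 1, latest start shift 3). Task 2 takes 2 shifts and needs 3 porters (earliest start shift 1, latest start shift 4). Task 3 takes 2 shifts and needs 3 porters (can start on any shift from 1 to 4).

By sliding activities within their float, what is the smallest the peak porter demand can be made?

6

Early-start (Task 1@1, Task 2@1, Task 3@1) gives peak 9: s1:9  s2:9  s3:3  s4:0  s5:0.
Shift Task 3→3.
Schedule Task 1@1, Task 2@1, Task 3@3: s1:6  s2:6  s3:6  s4:3  s5:0 — peak 6.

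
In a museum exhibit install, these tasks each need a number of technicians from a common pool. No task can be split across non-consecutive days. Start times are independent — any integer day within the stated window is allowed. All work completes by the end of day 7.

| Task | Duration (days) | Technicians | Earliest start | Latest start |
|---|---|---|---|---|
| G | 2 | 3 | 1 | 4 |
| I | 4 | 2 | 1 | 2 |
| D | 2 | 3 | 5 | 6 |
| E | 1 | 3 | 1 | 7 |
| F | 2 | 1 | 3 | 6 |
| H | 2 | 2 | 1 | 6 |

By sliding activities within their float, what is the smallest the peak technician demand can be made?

Early-start (G@1, I@1, D@5, E@1, F@3, H@1) gives peak 10: d1:10  d2:7  d3:3  d4:3  d5:3  d6:3  d7:0.
Shift E→3, F→4, H→6.
Schedule G@1, I@1, D@5, E@3, F@4, H@6: d1:5  d2:5  d3:5  d4:3  d5:4  d6:5  d7:2 — peak 5.
Total technician-days = 29 over 7 days ⇒ peak ≥ ⌈29/7⌉ = 5, so 5 is optimal.

5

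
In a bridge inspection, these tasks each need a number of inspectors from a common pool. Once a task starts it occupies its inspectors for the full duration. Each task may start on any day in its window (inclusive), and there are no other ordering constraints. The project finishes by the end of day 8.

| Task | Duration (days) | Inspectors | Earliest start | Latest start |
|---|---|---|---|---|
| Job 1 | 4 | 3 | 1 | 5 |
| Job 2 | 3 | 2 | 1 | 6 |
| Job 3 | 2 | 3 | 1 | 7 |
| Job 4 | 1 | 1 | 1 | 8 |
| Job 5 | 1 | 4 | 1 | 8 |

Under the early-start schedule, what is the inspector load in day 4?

3

At early start, day 4 has: Job 1.
Demand: 3 = 3.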